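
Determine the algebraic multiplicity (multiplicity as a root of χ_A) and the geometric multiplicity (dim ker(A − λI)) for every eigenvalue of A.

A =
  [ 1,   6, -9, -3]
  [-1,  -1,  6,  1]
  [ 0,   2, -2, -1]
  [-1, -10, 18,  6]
λ = 1: alg = 4, geom = 2

Step 1 — factor the characteristic polynomial to read off the algebraic multiplicities:
  χ_A(x) = (x - 1)^4

Step 2 — compute geometric multiplicities via the rank-nullity identity g(λ) = n − rank(A − λI):
  rank(A − (1)·I) = 2, so dim ker(A − (1)·I) = n − 2 = 2

Summary:
  λ = 1: algebraic multiplicity = 4, geometric multiplicity = 2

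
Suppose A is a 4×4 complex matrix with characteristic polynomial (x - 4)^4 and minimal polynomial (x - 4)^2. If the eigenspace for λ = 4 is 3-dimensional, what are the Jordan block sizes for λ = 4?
Block sizes for λ = 4: [2, 1, 1]

Step 1 — from the characteristic polynomial, algebraic multiplicity of λ = 4 is 4. From dim ker(A − (4)·I) = 3, there are exactly 3 Jordan blocks for λ = 4.
Step 2 — from the minimal polynomial, the factor (x − 4)^2 tells us the largest block for λ = 4 has size 2.
Step 3 — with total size 4, 3 blocks, and largest block 2, the block sizes (in nonincreasing order) are [2, 1, 1].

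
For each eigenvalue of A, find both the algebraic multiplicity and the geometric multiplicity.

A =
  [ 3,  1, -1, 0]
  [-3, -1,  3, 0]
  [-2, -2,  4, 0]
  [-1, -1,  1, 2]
λ = 2: alg = 4, geom = 3

Step 1 — factor the characteristic polynomial to read off the algebraic multiplicities:
  χ_A(x) = (x - 2)^4

Step 2 — compute geometric multiplicities via the rank-nullity identity g(λ) = n − rank(A − λI):
  rank(A − (2)·I) = 1, so dim ker(A − (2)·I) = n − 1 = 3

Summary:
  λ = 2: algebraic multiplicity = 4, geometric multiplicity = 3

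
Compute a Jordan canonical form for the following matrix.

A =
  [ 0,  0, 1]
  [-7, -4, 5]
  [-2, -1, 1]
J_3(-1)

The characteristic polynomial is
  det(x·I − A) = x^3 + 3*x^2 + 3*x + 1 = (x + 1)^3

Eigenvalues and multiplicities (the geometric multiplicity of λ is n − rank(A − λI), which equals the number of Jordan blocks for λ):
  λ = -1: algebraic multiplicity = 3, geometric multiplicity = 1

Determining the block sizes for each eigenvalue:
  λ = -1: one block (gm = 1), so the single block has size am = 3 → block sizes [3]

Assembling the blocks gives a Jordan form
J =
  [-1,  1,  0]
  [ 0, -1,  1]
  [ 0,  0, -1]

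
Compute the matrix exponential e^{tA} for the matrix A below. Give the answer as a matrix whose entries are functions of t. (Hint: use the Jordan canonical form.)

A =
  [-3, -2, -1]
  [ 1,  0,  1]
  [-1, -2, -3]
e^{tA} =
  [-t*exp(-2*t) + exp(-2*t), -2*t*exp(-2*t), -t*exp(-2*t)]
  [t*exp(-2*t), 2*t*exp(-2*t) + exp(-2*t), t*exp(-2*t)]
  [-t*exp(-2*t), -2*t*exp(-2*t), -t*exp(-2*t) + exp(-2*t)]

Strategy: write A = P · J · P⁻¹ where J is a Jordan canonical form, so e^{tA} = P · e^{tJ} · P⁻¹, and e^{tJ} can be computed block-by-block.

A has Jordan form
J =
  [-2,  1,  0]
  [ 0, -2,  0]
  [ 0,  0, -2]
(up to reordering of blocks).

Per-block formulas:
  For a 1×1 block at λ = -2: exp(t · [-2]) = [e^(-2t)].
  For a 2×2 Jordan block J_2(-2): exp(t · J_2(-2)) = e^(-2t)·(I + t·N), where N is the 2×2 nilpotent shift.

After assembling e^{tJ} and conjugating by P, we get:

e^{tA} =
  [-t*exp(-2*t) + exp(-2*t), -2*t*exp(-2*t), -t*exp(-2*t)]
  [t*exp(-2*t), 2*t*exp(-2*t) + exp(-2*t), t*exp(-2*t)]
  [-t*exp(-2*t), -2*t*exp(-2*t), -t*exp(-2*t) + exp(-2*t)]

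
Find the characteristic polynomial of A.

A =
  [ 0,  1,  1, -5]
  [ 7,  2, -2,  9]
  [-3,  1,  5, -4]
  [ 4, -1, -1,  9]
x^4 - 16*x^3 + 96*x^2 - 256*x + 256

Expanding det(x·I − A) (e.g. by cofactor expansion or by noting that A is similar to its Jordan form J, which has the same characteristic polynomial as A) gives
  χ_A(x) = x^4 - 16*x^3 + 96*x^2 - 256*x + 256
which factors as (x - 4)^4. The eigenvalues (with algebraic multiplicities) are λ = 4 with multiplicity 4.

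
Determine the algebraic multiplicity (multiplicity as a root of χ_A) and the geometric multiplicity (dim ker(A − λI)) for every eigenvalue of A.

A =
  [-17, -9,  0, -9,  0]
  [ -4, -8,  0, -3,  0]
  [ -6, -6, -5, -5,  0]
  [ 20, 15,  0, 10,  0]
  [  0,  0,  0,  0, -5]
λ = -5: alg = 5, geom = 3

Step 1 — factor the characteristic polynomial to read off the algebraic multiplicities:
  χ_A(x) = (x + 5)^5

Step 2 — compute geometric multiplicities via the rank-nullity identity g(λ) = n − rank(A − λI):
  rank(A − (-5)·I) = 2, so dim ker(A − (-5)·I) = n − 2 = 3

Summary:
  λ = -5: algebraic multiplicity = 5, geometric multiplicity = 3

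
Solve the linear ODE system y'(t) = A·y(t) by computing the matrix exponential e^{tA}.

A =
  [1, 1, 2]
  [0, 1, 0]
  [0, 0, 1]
e^{tA} =
  [exp(t), t*exp(t), 2*t*exp(t)]
  [0, exp(t), 0]
  [0, 0, exp(t)]

Strategy: write A = P · J · P⁻¹ where J is a Jordan canonical form, so e^{tA} = P · e^{tJ} · P⁻¹, and e^{tJ} can be computed block-by-block.

A has Jordan form
J =
  [1, 1, 0]
  [0, 1, 0]
  [0, 0, 1]
(up to reordering of blocks).

Per-block formulas:
  For a 2×2 Jordan block J_2(1): exp(t · J_2(1)) = e^(1t)·(I + t·N), where N is the 2×2 nilpotent shift.
  For a 1×1 block at λ = 1: exp(t · [1]) = [e^(1t)].

After assembling e^{tJ} and conjugating by P, we get:

e^{tA} =
  [exp(t), t*exp(t), 2*t*exp(t)]
  [0, exp(t), 0]
  [0, 0, exp(t)]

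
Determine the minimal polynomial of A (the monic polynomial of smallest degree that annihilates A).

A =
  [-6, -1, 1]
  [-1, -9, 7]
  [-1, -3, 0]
x^3 + 15*x^2 + 75*x + 125

The characteristic polynomial is χ_A(x) = (x + 5)^3, so the eigenvalues are known. The minimal polynomial is
  m_A(x) = Π_λ (x − λ)^{k_λ}
where k_λ is the size of the *largest* Jordan block for λ (equivalently, the smallest k with (A − λI)^k v = 0 for every generalised eigenvector v of λ).

  λ = -5: largest Jordan block has size 3, contributing (x + 5)^3

So m_A(x) = (x + 5)^3 = x^3 + 15*x^2 + 75*x + 125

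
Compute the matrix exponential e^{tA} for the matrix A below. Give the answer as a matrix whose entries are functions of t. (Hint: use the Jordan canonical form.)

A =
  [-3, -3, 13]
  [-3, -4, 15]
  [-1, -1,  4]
e^{tA} =
  [-2*t*exp(-t) + exp(-t), t^2*exp(-t) - 3*t*exp(-t), -3*t^2*exp(-t) + 13*t*exp(-t)]
  [-3*t*exp(-t), 3*t^2*exp(-t)/2 - 3*t*exp(-t) + exp(-t), -9*t^2*exp(-t)/2 + 15*t*exp(-t)]
  [-t*exp(-t), t^2*exp(-t)/2 - t*exp(-t), -3*t^2*exp(-t)/2 + 5*t*exp(-t) + exp(-t)]

Strategy: write A = P · J · P⁻¹ where J is a Jordan canonical form, so e^{tA} = P · e^{tJ} · P⁻¹, and e^{tJ} can be computed block-by-block.

A has Jordan form
J =
  [-1,  1,  0]
  [ 0, -1,  1]
  [ 0,  0, -1]
(up to reordering of blocks).

Per-block formulas:
  For a 3×3 Jordan block J_3(-1): exp(t · J_3(-1)) = e^(-1t)·(I + t·N + (t^2/2)·N^2), where N is the 3×3 nilpotent shift.

After assembling e^{tJ} and conjugating by P, we get:

e^{tA} =
  [-2*t*exp(-t) + exp(-t), t^2*exp(-t) - 3*t*exp(-t), -3*t^2*exp(-t) + 13*t*exp(-t)]
  [-3*t*exp(-t), 3*t^2*exp(-t)/2 - 3*t*exp(-t) + exp(-t), -9*t^2*exp(-t)/2 + 15*t*exp(-t)]
  [-t*exp(-t), t^2*exp(-t)/2 - t*exp(-t), -3*t^2*exp(-t)/2 + 5*t*exp(-t) + exp(-t)]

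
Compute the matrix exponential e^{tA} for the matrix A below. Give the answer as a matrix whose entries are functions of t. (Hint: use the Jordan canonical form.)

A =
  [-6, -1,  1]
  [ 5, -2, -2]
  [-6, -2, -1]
e^{tA} =
  [-t^2*exp(-3*t) - 3*t*exp(-3*t) + exp(-3*t), -t*exp(-3*t), t^2*exp(-3*t)/2 + t*exp(-3*t)]
  [t^2*exp(-3*t) + 5*t*exp(-3*t), t*exp(-3*t) + exp(-3*t), -t^2*exp(-3*t)/2 - 2*t*exp(-3*t)]
  [-2*t^2*exp(-3*t) - 6*t*exp(-3*t), -2*t*exp(-3*t), t^2*exp(-3*t) + 2*t*exp(-3*t) + exp(-3*t)]

Strategy: write A = P · J · P⁻¹ where J is a Jordan canonical form, so e^{tA} = P · e^{tJ} · P⁻¹, and e^{tJ} can be computed block-by-block.

A has Jordan form
J =
  [-3,  1,  0]
  [ 0, -3,  1]
  [ 0,  0, -3]
(up to reordering of blocks).

Per-block formulas:
  For a 3×3 Jordan block J_3(-3): exp(t · J_3(-3)) = e^(-3t)·(I + t·N + (t^2/2)·N^2), where N is the 3×3 nilpotent shift.

After assembling e^{tJ} and conjugating by P, we get:

e^{tA} =
  [-t^2*exp(-3*t) - 3*t*exp(-3*t) + exp(-3*t), -t*exp(-3*t), t^2*exp(-3*t)/2 + t*exp(-3*t)]
  [t^2*exp(-3*t) + 5*t*exp(-3*t), t*exp(-3*t) + exp(-3*t), -t^2*exp(-3*t)/2 - 2*t*exp(-3*t)]
  [-2*t^2*exp(-3*t) - 6*t*exp(-3*t), -2*t*exp(-3*t), t^2*exp(-3*t) + 2*t*exp(-3*t) + exp(-3*t)]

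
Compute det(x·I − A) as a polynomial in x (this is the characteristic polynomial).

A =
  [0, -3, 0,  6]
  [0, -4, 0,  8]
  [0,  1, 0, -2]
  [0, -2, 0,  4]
x^4

Expanding det(x·I − A) (e.g. by cofactor expansion or by noting that A is similar to its Jordan form J, which has the same characteristic polynomial as A) gives
  χ_A(x) = x^4
which factors as x^4. The eigenvalues (with algebraic multiplicities) are λ = 0 with multiplicity 4.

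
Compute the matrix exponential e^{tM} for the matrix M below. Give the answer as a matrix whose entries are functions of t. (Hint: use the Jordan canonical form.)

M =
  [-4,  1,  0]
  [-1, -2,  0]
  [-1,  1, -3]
e^{tM} =
  [-t*exp(-3*t) + exp(-3*t), t*exp(-3*t), 0]
  [-t*exp(-3*t), t*exp(-3*t) + exp(-3*t), 0]
  [-t*exp(-3*t), t*exp(-3*t), exp(-3*t)]

Strategy: write M = P · J · P⁻¹ where J is a Jordan canonical form, so e^{tM} = P · e^{tJ} · P⁻¹, and e^{tJ} can be computed block-by-block.

M has Jordan form
J =
  [-3,  1,  0]
  [ 0, -3,  0]
  [ 0,  0, -3]
(up to reordering of blocks).

Per-block formulas:
  For a 1×1 block at λ = -3: exp(t · [-3]) = [e^(-3t)].
  For a 2×2 Jordan block J_2(-3): exp(t · J_2(-3)) = e^(-3t)·(I + t·N), where N is the 2×2 nilpotent shift.

After assembling e^{tJ} and conjugating by P, we get:

e^{tM} =
  [-t*exp(-3*t) + exp(-3*t), t*exp(-3*t), 0]
  [-t*exp(-3*t), t*exp(-3*t) + exp(-3*t), 0]
  [-t*exp(-3*t), t*exp(-3*t), exp(-3*t)]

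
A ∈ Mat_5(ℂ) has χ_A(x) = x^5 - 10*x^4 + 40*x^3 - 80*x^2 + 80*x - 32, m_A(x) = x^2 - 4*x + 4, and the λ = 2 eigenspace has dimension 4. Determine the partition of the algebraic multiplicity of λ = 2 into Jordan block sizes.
Block sizes for λ = 2: [2, 1, 1, 1]

Step 1 — from the characteristic polynomial, algebraic multiplicity of λ = 2 is 5. From dim ker(A − (2)·I) = 4, there are exactly 4 Jordan blocks for λ = 2.
Step 2 — from the minimal polynomial, the factor (x − 2)^2 tells us the largest block for λ = 2 has size 2.
Step 3 — with total size 5, 4 blocks, and largest block 2, the block sizes (in nonincreasing order) are [2, 1, 1, 1].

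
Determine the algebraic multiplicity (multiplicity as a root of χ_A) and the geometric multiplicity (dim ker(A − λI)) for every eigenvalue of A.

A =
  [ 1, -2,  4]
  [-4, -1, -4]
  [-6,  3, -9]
λ = -3: alg = 3, geom = 2

Step 1 — factor the characteristic polynomial to read off the algebraic multiplicities:
  χ_A(x) = (x + 3)^3

Step 2 — compute geometric multiplicities via the rank-nullity identity g(λ) = n − rank(A − λI):
  rank(A − (-3)·I) = 1, so dim ker(A − (-3)·I) = n − 1 = 2

Summary:
  λ = -3: algebraic multiplicity = 3, geometric multiplicity = 2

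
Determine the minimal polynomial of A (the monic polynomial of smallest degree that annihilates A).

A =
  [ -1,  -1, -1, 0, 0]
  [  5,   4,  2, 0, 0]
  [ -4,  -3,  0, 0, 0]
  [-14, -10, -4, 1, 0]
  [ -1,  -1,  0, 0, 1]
x^3 - 3*x^2 + 3*x - 1

The characteristic polynomial is χ_A(x) = (x - 1)^5, so the eigenvalues are known. The minimal polynomial is
  m_A(x) = Π_λ (x − λ)^{k_λ}
where k_λ is the size of the *largest* Jordan block for λ (equivalently, the smallest k with (A − λI)^k v = 0 for every generalised eigenvector v of λ).

  λ = 1: largest Jordan block has size 3, contributing (x − 1)^3

So m_A(x) = (x - 1)^3 = x^3 - 3*x^2 + 3*x - 1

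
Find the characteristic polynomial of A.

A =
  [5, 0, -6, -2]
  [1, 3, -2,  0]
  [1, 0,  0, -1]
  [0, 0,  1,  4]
x^4 - 12*x^3 + 54*x^2 - 108*x + 81

Expanding det(x·I − A) (e.g. by cofactor expansion or by noting that A is similar to its Jordan form J, which has the same characteristic polynomial as A) gives
  χ_A(x) = x^4 - 12*x^3 + 54*x^2 - 108*x + 81
which factors as (x - 3)^4. The eigenvalues (with algebraic multiplicities) are λ = 3 with multiplicity 4.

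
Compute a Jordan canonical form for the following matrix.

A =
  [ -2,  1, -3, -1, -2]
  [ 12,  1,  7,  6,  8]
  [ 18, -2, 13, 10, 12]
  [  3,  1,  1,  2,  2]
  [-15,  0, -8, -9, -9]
J_3(1) ⊕ J_2(1)

The characteristic polynomial is
  det(x·I − A) = x^5 - 5*x^4 + 10*x^3 - 10*x^2 + 5*x - 1 = (x - 1)^5

Eigenvalues and multiplicities (the geometric multiplicity of λ is n − rank(A − λI), which equals the number of Jordan blocks for λ):
  λ = 1: algebraic multiplicity = 5, geometric multiplicity = 2

Determining the block sizes for each eigenvalue:
  λ = 1: with am = 5 and gm = 2, the partition is not yet determined (e.g. several partitions of 5 into 2 parts exist). Let N = A − (1)·I. Computing rank(N^1) = 3, rank(N^2) = 1, rank(N^3) = 0; the number of blocks of size ≥ j is rank(N^{j−1}) − rank(N^j), giving [2, 2, 1]. So we have 1 block(s) of size 3, 1 block(s) of size 2 → block sizes [3, 2]

Assembling the blocks gives a Jordan form
J =
  [1, 1, 0, 0, 0]
  [0, 1, 1, 0, 0]
  [0, 0, 1, 0, 0]
  [0, 0, 0, 1, 1]
  [0, 0, 0, 0, 1]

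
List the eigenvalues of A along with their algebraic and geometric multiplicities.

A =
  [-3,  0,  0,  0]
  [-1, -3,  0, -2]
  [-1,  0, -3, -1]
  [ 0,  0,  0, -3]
λ = -3: alg = 4, geom = 2

Step 1 — factor the characteristic polynomial to read off the algebraic multiplicities:
  χ_A(x) = (x + 3)^4

Step 2 — compute geometric multiplicities via the rank-nullity identity g(λ) = n − rank(A − λI):
  rank(A − (-3)·I) = 2, so dim ker(A − (-3)·I) = n − 2 = 2

Summary:
  λ = -3: algebraic multiplicity = 4, geometric multiplicity = 2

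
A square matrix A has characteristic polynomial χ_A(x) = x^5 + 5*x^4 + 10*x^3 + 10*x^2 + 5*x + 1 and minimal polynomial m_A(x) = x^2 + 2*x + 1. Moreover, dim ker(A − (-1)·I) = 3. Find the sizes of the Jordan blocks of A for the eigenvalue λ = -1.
Block sizes for λ = -1: [2, 2, 1]

Step 1 — from the characteristic polynomial, algebraic multiplicity of λ = -1 is 5. From dim ker(A − (-1)·I) = 3, there are exactly 3 Jordan blocks for λ = -1.
Step 2 — from the minimal polynomial, the factor (x + 1)^2 tells us the largest block for λ = -1 has size 2.
Step 3 — with total size 5, 3 blocks, and largest block 2, the block sizes (in nonincreasing order) are [2, 2, 1].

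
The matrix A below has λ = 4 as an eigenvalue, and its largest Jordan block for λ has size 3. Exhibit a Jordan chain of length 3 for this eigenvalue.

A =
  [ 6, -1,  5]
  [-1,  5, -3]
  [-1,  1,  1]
A Jordan chain for λ = 4 of length 3:
v_1 = (2, -1, -1)ᵀ
v_2 = (-1, 1, 1)ᵀ
v_3 = (0, 1, 0)ᵀ

Let N = A − (4)·I. We want v_3 with N^3 v_3 = 0 but N^2 v_3 ≠ 0; then v_{j-1} := N · v_j for j = 3, …, 2.

Pick v_3 = (0, 1, 0)ᵀ.
Then v_2 = N · v_3 = (-1, 1, 1)ᵀ.
Then v_1 = N · v_2 = (2, -1, -1)ᵀ.

Sanity check: (A − (4)·I) v_1 = (0, 0, 0)ᵀ = 0. ✓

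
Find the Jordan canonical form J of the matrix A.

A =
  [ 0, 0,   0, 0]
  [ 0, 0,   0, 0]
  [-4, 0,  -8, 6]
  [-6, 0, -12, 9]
J_1(0) ⊕ J_1(0) ⊕ J_1(0) ⊕ J_1(1)

The characteristic polynomial is
  det(x·I − A) = x^4 - x^3 = x^3*(x - 1)

Eigenvalues and multiplicities (the geometric multiplicity of λ is n − rank(A − λI), which equals the number of Jordan blocks for λ):
  λ = 0: algebraic multiplicity = 3, geometric multiplicity = 3
  λ = 1: algebraic multiplicity = 1, geometric multiplicity = 1

Determining the block sizes for each eigenvalue:
  λ = 0: gm = am = 3, so every block has size 1 → block sizes [1, 1, 1]
  λ = 1: one block (gm = 1), so the single block has size am = 1 → block sizes [1]

Assembling the blocks gives a Jordan form
J =
  [0, 0, 0, 0]
  [0, 0, 0, 0]
  [0, 0, 0, 0]
  [0, 0, 0, 1]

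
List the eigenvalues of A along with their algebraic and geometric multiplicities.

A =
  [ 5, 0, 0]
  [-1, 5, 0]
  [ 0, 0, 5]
λ = 5: alg = 3, geom = 2

Step 1 — factor the characteristic polynomial to read off the algebraic multiplicities:
  χ_A(x) = (x - 5)^3

Step 2 — compute geometric multiplicities via the rank-nullity identity g(λ) = n − rank(A − λI):
  rank(A − (5)·I) = 1, so dim ker(A − (5)·I) = n − 1 = 2

Summary:
  λ = 5: algebraic multiplicity = 3, geometric multiplicity = 2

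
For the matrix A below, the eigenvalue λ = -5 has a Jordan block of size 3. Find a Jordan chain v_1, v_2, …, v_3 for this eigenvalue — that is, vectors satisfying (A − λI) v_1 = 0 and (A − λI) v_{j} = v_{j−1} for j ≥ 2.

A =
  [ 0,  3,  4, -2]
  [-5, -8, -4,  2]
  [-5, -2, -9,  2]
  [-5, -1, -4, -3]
A Jordan chain for λ = -5 of length 3:
v_1 = (0, 0, -5, -10)ᵀ
v_2 = (5, -5, -5, -5)ᵀ
v_3 = (1, 0, 0, 0)ᵀ

Let N = A − (-5)·I. We want v_3 with N^3 v_3 = 0 but N^2 v_3 ≠ 0; then v_{j-1} := N · v_j for j = 3, …, 2.

Pick v_3 = (1, 0, 0, 0)ᵀ.
Then v_2 = N · v_3 = (5, -5, -5, -5)ᵀ.
Then v_1 = N · v_2 = (0, 0, -5, -10)ᵀ.

Sanity check: (A − (-5)·I) v_1 = (0, 0, 0, 0)ᵀ = 0. ✓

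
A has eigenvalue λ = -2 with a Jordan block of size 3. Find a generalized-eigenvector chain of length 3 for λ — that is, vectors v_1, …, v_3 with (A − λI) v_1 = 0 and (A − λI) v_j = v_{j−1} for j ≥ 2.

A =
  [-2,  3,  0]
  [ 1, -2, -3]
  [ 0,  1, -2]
A Jordan chain for λ = -2 of length 3:
v_1 = (3, 0, 1)ᵀ
v_2 = (0, 1, 0)ᵀ
v_3 = (1, 0, 0)ᵀ

Let N = A − (-2)·I. We want v_3 with N^3 v_3 = 0 but N^2 v_3 ≠ 0; then v_{j-1} := N · v_j for j = 3, …, 2.

Pick v_3 = (1, 0, 0)ᵀ.
Then v_2 = N · v_3 = (0, 1, 0)ᵀ.
Then v_1 = N · v_2 = (3, 0, 1)ᵀ.

Sanity check: (A − (-2)·I) v_1 = (0, 0, 0)ᵀ = 0. ✓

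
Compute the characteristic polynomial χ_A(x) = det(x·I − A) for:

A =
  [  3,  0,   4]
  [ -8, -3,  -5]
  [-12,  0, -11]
x^3 + 11*x^2 + 39*x + 45

Expanding det(x·I − A) (e.g. by cofactor expansion or by noting that A is similar to its Jordan form J, which has the same characteristic polynomial as A) gives
  χ_A(x) = x^3 + 11*x^2 + 39*x + 45
which factors as (x + 3)^2*(x + 5). The eigenvalues (with algebraic multiplicities) are λ = -5 with multiplicity 1, λ = -3 with multiplicity 2.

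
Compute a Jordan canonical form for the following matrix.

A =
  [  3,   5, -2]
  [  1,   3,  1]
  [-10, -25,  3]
J_3(3)

The characteristic polynomial is
  det(x·I − A) = x^3 - 9*x^2 + 27*x - 27 = (x - 3)^3

Eigenvalues and multiplicities (the geometric multiplicity of λ is n − rank(A − λI), which equals the number of Jordan blocks for λ):
  λ = 3: algebraic multiplicity = 3, geometric multiplicity = 1

Determining the block sizes for each eigenvalue:
  λ = 3: one block (gm = 1), so the single block has size am = 3 → block sizes [3]

Assembling the blocks gives a Jordan form
J =
  [3, 1, 0]
  [0, 3, 1]
  [0, 0, 3]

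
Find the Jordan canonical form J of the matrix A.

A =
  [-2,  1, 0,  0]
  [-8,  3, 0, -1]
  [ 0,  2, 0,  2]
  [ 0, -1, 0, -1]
J_3(0) ⊕ J_1(0)

The characteristic polynomial is
  det(x·I − A) = x^4

Eigenvalues and multiplicities (the geometric multiplicity of λ is n − rank(A − λI), which equals the number of Jordan blocks for λ):
  λ = 0: algebraic multiplicity = 4, geometric multiplicity = 2

Determining the block sizes for each eigenvalue:
  λ = 0: with am = 4 and gm = 2, the partition is not yet determined (e.g. several partitions of 4 into 2 parts exist). Let N = A − (0)·I. Computing rank(N^1) = 2, rank(N^2) = 1, rank(N^3) = 0; the number of blocks of size ≥ j is rank(N^{j−1}) − rank(N^j), giving [2, 1, 1]. So we have 1 block(s) of size 3, 1 block(s) of size 1 → block sizes [3, 1]

Assembling the blocks gives a Jordan form
J =
  [0, 1, 0, 0]
  [0, 0, 1, 0]
  [0, 0, 0, 0]
  [0, 0, 0, 0]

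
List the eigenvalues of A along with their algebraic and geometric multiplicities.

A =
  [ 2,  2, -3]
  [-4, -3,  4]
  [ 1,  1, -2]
λ = -1: alg = 3, geom = 1

Step 1 — factor the characteristic polynomial to read off the algebraic multiplicities:
  χ_A(x) = (x + 1)^3

Step 2 — compute geometric multiplicities via the rank-nullity identity g(λ) = n − rank(A − λI):
  rank(A − (-1)·I) = 2, so dim ker(A − (-1)·I) = n − 2 = 1

Summary:
  λ = -1: algebraic multiplicity = 3, geometric multiplicity = 1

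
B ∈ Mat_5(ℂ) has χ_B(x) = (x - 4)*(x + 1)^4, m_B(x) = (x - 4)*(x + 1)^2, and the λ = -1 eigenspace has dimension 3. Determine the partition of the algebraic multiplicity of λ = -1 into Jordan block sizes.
Block sizes for λ = -1: [2, 1, 1]

Step 1 — from the characteristic polynomial, algebraic multiplicity of λ = -1 is 4. From dim ker(B − (-1)·I) = 3, there are exactly 3 Jordan blocks for λ = -1.
Step 2 — from the minimal polynomial, the factor (x + 1)^2 tells us the largest block for λ = -1 has size 2.
Step 3 — with total size 4, 3 blocks, and largest block 2, the block sizes (in nonincreasing order) are [2, 1, 1].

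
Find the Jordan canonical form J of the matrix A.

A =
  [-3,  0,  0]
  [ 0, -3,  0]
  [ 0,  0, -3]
J_1(-3) ⊕ J_1(-3) ⊕ J_1(-3)

The characteristic polynomial is
  det(x·I − A) = x^3 + 9*x^2 + 27*x + 27 = (x + 3)^3

Eigenvalues and multiplicities (the geometric multiplicity of λ is n − rank(A − λI), which equals the number of Jordan blocks for λ):
  λ = -3: algebraic multiplicity = 3, geometric multiplicity = 3

Determining the block sizes for each eigenvalue:
  λ = -3: gm = am = 3, so every block has size 1 → block sizes [1, 1, 1]

Assembling the blocks gives a Jordan form
J =
  [-3,  0,  0]
  [ 0, -3,  0]
  [ 0,  0, -3]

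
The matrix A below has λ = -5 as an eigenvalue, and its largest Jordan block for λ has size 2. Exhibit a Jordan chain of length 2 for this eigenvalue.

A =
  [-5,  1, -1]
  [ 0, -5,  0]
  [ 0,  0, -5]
A Jordan chain for λ = -5 of length 2:
v_1 = (1, 0, 0)ᵀ
v_2 = (0, 1, 0)ᵀ

Let N = A − (-5)·I. We want v_2 with N^2 v_2 = 0 but N^1 v_2 ≠ 0; then v_{j-1} := N · v_j for j = 2, …, 2.

Pick v_2 = (0, 1, 0)ᵀ.
Then v_1 = N · v_2 = (1, 0, 0)ᵀ.

Sanity check: (A − (-5)·I) v_1 = (0, 0, 0)ᵀ = 0. ✓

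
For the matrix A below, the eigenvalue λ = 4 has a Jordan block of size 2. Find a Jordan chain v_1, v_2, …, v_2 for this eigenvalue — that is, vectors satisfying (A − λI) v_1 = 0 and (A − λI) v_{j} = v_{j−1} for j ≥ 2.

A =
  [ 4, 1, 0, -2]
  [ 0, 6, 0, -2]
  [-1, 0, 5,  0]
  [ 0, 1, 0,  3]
A Jordan chain for λ = 4 of length 2:
v_1 = (-1, 0, -1, 0)ᵀ
v_2 = (1, 1, 0, 1)ᵀ

Let N = A − (4)·I. We want v_2 with N^2 v_2 = 0 but N^1 v_2 ≠ 0; then v_{j-1} := N · v_j for j = 2, …, 2.

Pick v_2 = (1, 1, 0, 1)ᵀ.
Then v_1 = N · v_2 = (-1, 0, -1, 0)ᵀ.

Sanity check: (A − (4)·I) v_1 = (0, 0, 0, 0)ᵀ = 0. ✓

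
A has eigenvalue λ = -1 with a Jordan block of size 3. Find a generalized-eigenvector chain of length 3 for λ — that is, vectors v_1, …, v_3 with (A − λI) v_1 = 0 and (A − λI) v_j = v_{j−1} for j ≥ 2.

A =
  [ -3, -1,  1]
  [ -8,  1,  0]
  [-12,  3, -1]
A Jordan chain for λ = -1 of length 3:
v_1 = (3, 12, 18)ᵀ
v_2 = (-1, 2, 3)ᵀ
v_3 = (0, 1, 0)ᵀ

Let N = A − (-1)·I. We want v_3 with N^3 v_3 = 0 but N^2 v_3 ≠ 0; then v_{j-1} := N · v_j for j = 3, …, 2.

Pick v_3 = (0, 1, 0)ᵀ.
Then v_2 = N · v_3 = (-1, 2, 3)ᵀ.
Then v_1 = N · v_2 = (3, 12, 18)ᵀ.

Sanity check: (A − (-1)·I) v_1 = (0, 0, 0)ᵀ = 0. ✓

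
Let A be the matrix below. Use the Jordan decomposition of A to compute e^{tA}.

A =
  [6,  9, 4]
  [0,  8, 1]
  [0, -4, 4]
e^{tA} =
  [exp(6*t), t^2*exp(6*t) + 9*t*exp(6*t), t^2*exp(6*t)/2 + 4*t*exp(6*t)]
  [0, 2*t*exp(6*t) + exp(6*t), t*exp(6*t)]
  [0, -4*t*exp(6*t), -2*t*exp(6*t) + exp(6*t)]

Strategy: write A = P · J · P⁻¹ where J is a Jordan canonical form, so e^{tA} = P · e^{tJ} · P⁻¹, and e^{tJ} can be computed block-by-block.

A has Jordan form
J =
  [6, 1, 0]
  [0, 6, 1]
  [0, 0, 6]
(up to reordering of blocks).

Per-block formulas:
  For a 3×3 Jordan block J_3(6): exp(t · J_3(6)) = e^(6t)·(I + t·N + (t^2/2)·N^2), where N is the 3×3 nilpotent shift.

After assembling e^{tJ} and conjugating by P, we get:

e^{tA} =
  [exp(6*t), t^2*exp(6*t) + 9*t*exp(6*t), t^2*exp(6*t)/2 + 4*t*exp(6*t)]
  [0, 2*t*exp(6*t) + exp(6*t), t*exp(6*t)]
  [0, -4*t*exp(6*t), -2*t*exp(6*t) + exp(6*t)]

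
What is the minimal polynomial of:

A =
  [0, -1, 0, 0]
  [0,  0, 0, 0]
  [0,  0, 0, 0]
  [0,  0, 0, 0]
x^2

The characteristic polynomial is χ_A(x) = x^4, so the eigenvalues are known. The minimal polynomial is
  m_A(x) = Π_λ (x − λ)^{k_λ}
where k_λ is the size of the *largest* Jordan block for λ (equivalently, the smallest k with (A − λI)^k v = 0 for every generalised eigenvector v of λ).

  λ = 0: largest Jordan block has size 2, contributing (x − 0)^2

So m_A(x) = x^2 = x^2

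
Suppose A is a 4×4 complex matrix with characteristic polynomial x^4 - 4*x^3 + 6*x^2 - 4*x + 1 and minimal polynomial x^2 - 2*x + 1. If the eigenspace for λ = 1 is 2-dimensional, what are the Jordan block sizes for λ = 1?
Block sizes for λ = 1: [2, 2]

Step 1 — from the characteristic polynomial, algebraic multiplicity of λ = 1 is 4. From dim ker(A − (1)·I) = 2, there are exactly 2 Jordan blocks for λ = 1.
Step 2 — from the minimal polynomial, the factor (x − 1)^2 tells us the largest block for λ = 1 has size 2.
Step 3 — with total size 4, 2 blocks, and largest block 2, the block sizes (in nonincreasing order) are [2, 2].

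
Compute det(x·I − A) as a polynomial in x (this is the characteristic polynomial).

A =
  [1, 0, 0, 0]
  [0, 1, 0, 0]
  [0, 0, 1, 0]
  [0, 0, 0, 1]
x^4 - 4*x^3 + 6*x^2 - 4*x + 1

Expanding det(x·I − A) (e.g. by cofactor expansion or by noting that A is similar to its Jordan form J, which has the same characteristic polynomial as A) gives
  χ_A(x) = x^4 - 4*x^3 + 6*x^2 - 4*x + 1
which factors as (x - 1)^4. The eigenvalues (with algebraic multiplicities) are λ = 1 with multiplicity 4.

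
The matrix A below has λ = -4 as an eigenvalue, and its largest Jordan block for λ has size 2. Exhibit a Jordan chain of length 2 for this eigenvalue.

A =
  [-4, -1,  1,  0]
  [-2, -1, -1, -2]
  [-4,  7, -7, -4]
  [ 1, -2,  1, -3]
A Jordan chain for λ = -4 of length 2:
v_1 = (-1, -1, -1, 0)ᵀ
v_2 = (2, 1, 0, 0)ᵀ

Let N = A − (-4)·I. We want v_2 with N^2 v_2 = 0 but N^1 v_2 ≠ 0; then v_{j-1} := N · v_j for j = 2, …, 2.

Pick v_2 = (2, 1, 0, 0)ᵀ.
Then v_1 = N · v_2 = (-1, -1, -1, 0)ᵀ.

Sanity check: (A − (-4)·I) v_1 = (0, 0, 0, 0)ᵀ = 0. ✓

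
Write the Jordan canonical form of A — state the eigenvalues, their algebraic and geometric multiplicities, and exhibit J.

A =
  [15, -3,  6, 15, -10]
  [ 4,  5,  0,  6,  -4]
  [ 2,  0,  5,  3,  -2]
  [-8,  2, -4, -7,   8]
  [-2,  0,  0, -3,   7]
J_2(5) ⊕ J_2(5) ⊕ J_1(5)

The characteristic polynomial is
  det(x·I − A) = x^5 - 25*x^4 + 250*x^3 - 1250*x^2 + 3125*x - 3125 = (x - 5)^5

Eigenvalues and multiplicities (the geometric multiplicity of λ is n − rank(A − λI), which equals the number of Jordan blocks for λ):
  λ = 5: algebraic multiplicity = 5, geometric multiplicity = 3

Determining the block sizes for each eigenvalue:
  λ = 5: with am = 5 and gm = 3, the partition is not yet determined (e.g. several partitions of 5 into 3 parts exist). Let N = A − (5)·I. Computing rank(N^1) = 2, rank(N^2) = 0; the number of blocks of size ≥ j is rank(N^{j−1}) − rank(N^j), giving [3, 2]. So we have 2 block(s) of size 2, 1 block(s) of size 1 → block sizes [2, 2, 1]

Assembling the blocks gives a Jordan form
J =
  [5, 1, 0, 0, 0]
  [0, 5, 0, 0, 0]
  [0, 0, 5, 1, 0]
  [0, 0, 0, 5, 0]
  [0, 0, 0, 0, 5]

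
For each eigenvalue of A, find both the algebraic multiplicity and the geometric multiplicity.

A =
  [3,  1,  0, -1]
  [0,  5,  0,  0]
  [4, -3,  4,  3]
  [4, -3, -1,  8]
λ = 5: alg = 4, geom = 2

Step 1 — factor the characteristic polynomial to read off the algebraic multiplicities:
  χ_A(x) = (x - 5)^4

Step 2 — compute geometric multiplicities via the rank-nullity identity g(λ) = n − rank(A − λI):
  rank(A − (5)·I) = 2, so dim ker(A − (5)·I) = n − 2 = 2

Summary:
  λ = 5: algebraic multiplicity = 4, geometric multiplicity = 2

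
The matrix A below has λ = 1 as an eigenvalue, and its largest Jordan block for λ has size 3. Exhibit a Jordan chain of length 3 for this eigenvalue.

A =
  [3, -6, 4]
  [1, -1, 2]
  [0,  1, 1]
A Jordan chain for λ = 1 of length 3:
v_1 = (-2, 0, 1)ᵀ
v_2 = (2, 1, 0)ᵀ
v_3 = (1, 0, 0)ᵀ

Let N = A − (1)·I. We want v_3 with N^3 v_3 = 0 but N^2 v_3 ≠ 0; then v_{j-1} := N · v_j for j = 3, …, 2.

Pick v_3 = (1, 0, 0)ᵀ.
Then v_2 = N · v_3 = (2, 1, 0)ᵀ.
Then v_1 = N · v_2 = (-2, 0, 1)ᵀ.

Sanity check: (A − (1)·I) v_1 = (0, 0, 0)ᵀ = 0. ✓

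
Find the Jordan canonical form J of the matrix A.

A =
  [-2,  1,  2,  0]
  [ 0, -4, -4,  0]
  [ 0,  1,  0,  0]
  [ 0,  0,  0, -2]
J_2(-2) ⊕ J_1(-2) ⊕ J_1(-2)

The characteristic polynomial is
  det(x·I − A) = x^4 + 8*x^3 + 24*x^2 + 32*x + 16 = (x + 2)^4

Eigenvalues and multiplicities (the geometric multiplicity of λ is n − rank(A − λI), which equals the number of Jordan blocks for λ):
  λ = -2: algebraic multiplicity = 4, geometric multiplicity = 3

Determining the block sizes for each eigenvalue:
  λ = -2: 3 blocks summing to 4 forces exactly one block of size 2 and the rest size 1 → block sizes [2, 1, 1]

Assembling the blocks gives a Jordan form
J =
  [-2,  1,  0,  0]
  [ 0, -2,  0,  0]
  [ 0,  0, -2,  0]
  [ 0,  0,  0, -2]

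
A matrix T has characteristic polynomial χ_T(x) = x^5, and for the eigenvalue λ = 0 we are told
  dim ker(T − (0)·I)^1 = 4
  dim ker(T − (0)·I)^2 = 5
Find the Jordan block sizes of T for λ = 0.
Block sizes for λ = 0: [2, 1, 1, 1]

From the dimensions of kernels of powers, the number of Jordan blocks of size at least j is d_j − d_{j−1} where d_j = dim ker(N^j) (with d_0 = 0). Computing the differences gives [4, 1].
The number of blocks of size exactly k is (#blocks of size ≥ k) − (#blocks of size ≥ k + 1), so the partition is: 3 block(s) of size 1, 1 block(s) of size 2.
In nonincreasing order the block sizes are [2, 1, 1, 1].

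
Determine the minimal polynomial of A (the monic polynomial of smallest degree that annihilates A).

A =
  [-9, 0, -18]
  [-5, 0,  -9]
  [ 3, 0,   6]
x^3 + 3*x^2

The characteristic polynomial is χ_A(x) = x^2*(x + 3), so the eigenvalues are known. The minimal polynomial is
  m_A(x) = Π_λ (x − λ)^{k_λ}
where k_λ is the size of the *largest* Jordan block for λ (equivalently, the smallest k with (A − λI)^k v = 0 for every generalised eigenvector v of λ).

  λ = -3: largest Jordan block has size 1, contributing (x + 3)
  λ = 0: largest Jordan block has size 2, contributing (x − 0)^2

So m_A(x) = x^2*(x + 3) = x^3 + 3*x^2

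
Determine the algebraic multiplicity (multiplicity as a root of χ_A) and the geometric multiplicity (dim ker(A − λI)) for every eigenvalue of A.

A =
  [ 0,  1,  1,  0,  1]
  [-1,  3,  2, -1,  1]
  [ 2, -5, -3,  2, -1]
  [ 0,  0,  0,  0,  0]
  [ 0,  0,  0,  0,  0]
λ = 0: alg = 5, geom = 3

Step 1 — factor the characteristic polynomial to read off the algebraic multiplicities:
  χ_A(x) = x^5

Step 2 — compute geometric multiplicities via the rank-nullity identity g(λ) = n − rank(A − λI):
  rank(A − (0)·I) = 2, so dim ker(A − (0)·I) = n − 2 = 3

Summary:
  λ = 0: algebraic multiplicity = 5, geometric multiplicity = 3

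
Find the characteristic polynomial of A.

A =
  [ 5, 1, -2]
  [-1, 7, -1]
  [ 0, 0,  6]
x^3 - 18*x^2 + 108*x - 216

Expanding det(x·I − A) (e.g. by cofactor expansion or by noting that A is similar to its Jordan form J, which has the same characteristic polynomial as A) gives
  χ_A(x) = x^3 - 18*x^2 + 108*x - 216
which factors as (x - 6)^3. The eigenvalues (with algebraic multiplicities) are λ = 6 with multiplicity 3.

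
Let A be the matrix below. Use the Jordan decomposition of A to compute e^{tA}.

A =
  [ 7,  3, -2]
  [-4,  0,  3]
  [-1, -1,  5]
e^{tA} =
  [-t^2*exp(4*t)/2 + 3*t*exp(4*t) + exp(4*t), -t^2*exp(4*t)/2 + 3*t*exp(4*t), t^2*exp(4*t)/2 - 2*t*exp(4*t)]
  [t^2*exp(4*t)/2 - 4*t*exp(4*t), t^2*exp(4*t)/2 - 4*t*exp(4*t) + exp(4*t), -t^2*exp(4*t)/2 + 3*t*exp(4*t)]
  [-t*exp(4*t), -t*exp(4*t), t*exp(4*t) + exp(4*t)]

Strategy: write A = P · J · P⁻¹ where J is a Jordan canonical form, so e^{tA} = P · e^{tJ} · P⁻¹, and e^{tJ} can be computed block-by-block.

A has Jordan form
J =
  [4, 1, 0]
  [0, 4, 1]
  [0, 0, 4]
(up to reordering of blocks).

Per-block formulas:
  For a 3×3 Jordan block J_3(4): exp(t · J_3(4)) = e^(4t)·(I + t·N + (t^2/2)·N^2), where N is the 3×3 nilpotent shift.

After assembling e^{tJ} and conjugating by P, we get:

e^{tA} =
  [-t^2*exp(4*t)/2 + 3*t*exp(4*t) + exp(4*t), -t^2*exp(4*t)/2 + 3*t*exp(4*t), t^2*exp(4*t)/2 - 2*t*exp(4*t)]
  [t^2*exp(4*t)/2 - 4*t*exp(4*t), t^2*exp(4*t)/2 - 4*t*exp(4*t) + exp(4*t), -t^2*exp(4*t)/2 + 3*t*exp(4*t)]
  [-t*exp(4*t), -t*exp(4*t), t*exp(4*t) + exp(4*t)]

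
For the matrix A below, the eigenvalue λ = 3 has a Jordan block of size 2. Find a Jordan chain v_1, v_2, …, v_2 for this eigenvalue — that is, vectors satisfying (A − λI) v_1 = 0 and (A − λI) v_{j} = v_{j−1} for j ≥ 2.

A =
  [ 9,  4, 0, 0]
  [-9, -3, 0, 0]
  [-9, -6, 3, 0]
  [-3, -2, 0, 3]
A Jordan chain for λ = 3 of length 2:
v_1 = (6, -9, -9, -3)ᵀ
v_2 = (1, 0, 0, 0)ᵀ

Let N = A − (3)·I. We want v_2 with N^2 v_2 = 0 but N^1 v_2 ≠ 0; then v_{j-1} := N · v_j for j = 2, …, 2.

Pick v_2 = (1, 0, 0, 0)ᵀ.
Then v_1 = N · v_2 = (6, -9, -9, -3)ᵀ.

Sanity check: (A − (3)·I) v_1 = (0, 0, 0, 0)ᵀ = 0. ✓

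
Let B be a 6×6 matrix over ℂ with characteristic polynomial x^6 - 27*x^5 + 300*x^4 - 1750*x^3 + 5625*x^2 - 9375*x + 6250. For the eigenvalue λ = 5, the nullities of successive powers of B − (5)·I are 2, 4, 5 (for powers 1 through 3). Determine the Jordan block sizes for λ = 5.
Block sizes for λ = 5: [3, 2]

From the dimensions of kernels of powers, the number of Jordan blocks of size at least j is d_j − d_{j−1} where d_j = dim ker(N^j) (with d_0 = 0). Computing the differences gives [2, 2, 1].
The number of blocks of size exactly k is (#blocks of size ≥ k) − (#blocks of size ≥ k + 1), so the partition is: 1 block(s) of size 2, 1 block(s) of size 3.
In nonincreasing order the block sizes are [3, 2].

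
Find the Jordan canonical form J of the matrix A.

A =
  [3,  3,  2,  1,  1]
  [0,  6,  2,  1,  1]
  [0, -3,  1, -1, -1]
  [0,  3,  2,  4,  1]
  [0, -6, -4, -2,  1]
J_2(3) ⊕ J_1(3) ⊕ J_1(3) ⊕ J_1(3)

The characteristic polynomial is
  det(x·I − A) = x^5 - 15*x^4 + 90*x^3 - 270*x^2 + 405*x - 243 = (x - 3)^5

Eigenvalues and multiplicities (the geometric multiplicity of λ is n − rank(A − λI), which equals the number of Jordan blocks for λ):
  λ = 3: algebraic multiplicity = 5, geometric multiplicity = 4

Determining the block sizes for each eigenvalue:
  λ = 3: 4 blocks summing to 5 forces exactly one block of size 2 and the rest size 1 → block sizes [2, 1, 1, 1]

Assembling the blocks gives a Jordan form
J =
  [3, 1, 0, 0, 0]
  [0, 3, 0, 0, 0]
  [0, 0, 3, 0, 0]
  [0, 0, 0, 3, 0]
  [0, 0, 0, 0, 3]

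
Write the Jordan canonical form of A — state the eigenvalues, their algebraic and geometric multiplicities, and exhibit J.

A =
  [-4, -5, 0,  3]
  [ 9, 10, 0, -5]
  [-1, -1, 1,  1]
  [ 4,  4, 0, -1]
J_2(1) ⊕ J_1(1) ⊕ J_1(3)

The characteristic polynomial is
  det(x·I − A) = x^4 - 6*x^3 + 12*x^2 - 10*x + 3 = (x - 3)*(x - 1)^3

Eigenvalues and multiplicities (the geometric multiplicity of λ is n − rank(A − λI), which equals the number of Jordan blocks for λ):
  λ = 1: algebraic multiplicity = 3, geometric multiplicity = 2
  λ = 3: algebraic multiplicity = 1, geometric multiplicity = 1

Determining the block sizes for each eigenvalue:
  λ = 1: 2 blocks summing to 3 forces exactly one block of size 2 and the rest size 1 → block sizes [2, 1]
  λ = 3: one block (gm = 1), so the single block has size am = 1 → block sizes [1]

Assembling the blocks gives a Jordan form
J =
  [1, 1, 0, 0]
  [0, 1, 0, 0]
  [0, 0, 1, 0]
  [0, 0, 0, 3]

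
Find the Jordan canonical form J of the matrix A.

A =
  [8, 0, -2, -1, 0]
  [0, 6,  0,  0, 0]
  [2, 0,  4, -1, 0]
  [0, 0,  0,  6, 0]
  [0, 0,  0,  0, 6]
J_2(6) ⊕ J_1(6) ⊕ J_1(6) ⊕ J_1(6)

The characteristic polynomial is
  det(x·I − A) = x^5 - 30*x^4 + 360*x^3 - 2160*x^2 + 6480*x - 7776 = (x - 6)^5

Eigenvalues and multiplicities (the geometric multiplicity of λ is n − rank(A − λI), which equals the number of Jordan blocks for λ):
  λ = 6: algebraic multiplicity = 5, geometric multiplicity = 4

Determining the block sizes for each eigenvalue:
  λ = 6: 4 blocks summing to 5 forces exactly one block of size 2 and the rest size 1 → block sizes [2, 1, 1, 1]

Assembling the blocks gives a Jordan form
J =
  [6, 1, 0, 0, 0]
  [0, 6, 0, 0, 0]
  [0, 0, 6, 0, 0]
  [0, 0, 0, 6, 0]
  [0, 0, 0, 0, 6]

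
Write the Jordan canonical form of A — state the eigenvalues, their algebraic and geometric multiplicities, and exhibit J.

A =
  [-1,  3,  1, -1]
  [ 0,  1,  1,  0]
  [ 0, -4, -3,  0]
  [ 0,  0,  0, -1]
J_3(-1) ⊕ J_1(-1)

The characteristic polynomial is
  det(x·I − A) = x^4 + 4*x^3 + 6*x^2 + 4*x + 1 = (x + 1)^4

Eigenvalues and multiplicities (the geometric multiplicity of λ is n − rank(A − λI), which equals the number of Jordan blocks for λ):
  λ = -1: algebraic multiplicity = 4, geometric multiplicity = 2

Determining the block sizes for each eigenvalue:
  λ = -1: with am = 4 and gm = 2, the partition is not yet determined (e.g. several partitions of 4 into 2 parts exist). Let N = A − (-1)·I. Computing rank(N^1) = 2, rank(N^2) = 1, rank(N^3) = 0; the number of blocks of size ≥ j is rank(N^{j−1}) − rank(N^j), giving [2, 1, 1]. So we have 1 block(s) of size 3, 1 block(s) of size 1 → block sizes [3, 1]

Assembling the blocks gives a Jordan form
J =
  [-1,  1,  0,  0]
  [ 0, -1,  1,  0]
  [ 0,  0, -1,  0]
  [ 0,  0,  0, -1]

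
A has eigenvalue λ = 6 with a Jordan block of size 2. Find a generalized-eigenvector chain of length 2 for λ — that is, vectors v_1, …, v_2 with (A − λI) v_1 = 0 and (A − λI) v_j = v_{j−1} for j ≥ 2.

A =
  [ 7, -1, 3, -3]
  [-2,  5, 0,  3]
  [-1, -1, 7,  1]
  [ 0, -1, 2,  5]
A Jordan chain for λ = 6 of length 2:
v_1 = (1, -2, -1, 0)ᵀ
v_2 = (1, 0, 0, 0)ᵀ

Let N = A − (6)·I. We want v_2 with N^2 v_2 = 0 but N^1 v_2 ≠ 0; then v_{j-1} := N · v_j for j = 2, …, 2.

Pick v_2 = (1, 0, 0, 0)ᵀ.
Then v_1 = N · v_2 = (1, -2, -1, 0)ᵀ.

Sanity check: (A − (6)·I) v_1 = (0, 0, 0, 0)ᵀ = 0. ✓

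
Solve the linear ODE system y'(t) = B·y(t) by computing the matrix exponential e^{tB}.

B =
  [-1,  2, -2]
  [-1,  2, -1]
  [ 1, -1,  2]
e^{tB} =
  [-2*t*exp(t) + exp(t), 2*t*exp(t), -2*t*exp(t)]
  [-t*exp(t), t*exp(t) + exp(t), -t*exp(t)]
  [t*exp(t), -t*exp(t), t*exp(t) + exp(t)]

Strategy: write B = P · J · P⁻¹ where J is a Jordan canonical form, so e^{tB} = P · e^{tJ} · P⁻¹, and e^{tJ} can be computed block-by-block.

B has Jordan form
J =
  [1, 1, 0]
  [0, 1, 0]
  [0, 0, 1]
(up to reordering of blocks).

Per-block formulas:
  For a 1×1 block at λ = 1: exp(t · [1]) = [e^(1t)].
  For a 2×2 Jordan block J_2(1): exp(t · J_2(1)) = e^(1t)·(I + t·N), where N is the 2×2 nilpotent shift.

After assembling e^{tJ} and conjugating by P, we get:

e^{tB} =
  [-2*t*exp(t) + exp(t), 2*t*exp(t), -2*t*exp(t)]
  [-t*exp(t), t*exp(t) + exp(t), -t*exp(t)]
  [t*exp(t), -t*exp(t), t*exp(t) + exp(t)]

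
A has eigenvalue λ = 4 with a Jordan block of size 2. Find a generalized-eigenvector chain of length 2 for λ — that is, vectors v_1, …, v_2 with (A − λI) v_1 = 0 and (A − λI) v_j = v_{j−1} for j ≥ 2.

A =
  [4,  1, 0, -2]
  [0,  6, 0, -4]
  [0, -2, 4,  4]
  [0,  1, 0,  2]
A Jordan chain for λ = 4 of length 2:
v_1 = (1, 2, -2, 1)ᵀ
v_2 = (0, 1, 0, 0)ᵀ

Let N = A − (4)·I. We want v_2 with N^2 v_2 = 0 but N^1 v_2 ≠ 0; then v_{j-1} := N · v_j for j = 2, …, 2.

Pick v_2 = (0, 1, 0, 0)ᵀ.
Then v_1 = N · v_2 = (1, 2, -2, 1)ᵀ.

Sanity check: (A − (4)·I) v_1 = (0, 0, 0, 0)ᵀ = 0. ✓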